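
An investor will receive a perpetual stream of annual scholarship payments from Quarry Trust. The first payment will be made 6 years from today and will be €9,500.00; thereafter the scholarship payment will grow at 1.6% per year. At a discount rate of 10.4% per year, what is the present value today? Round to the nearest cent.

€65825.71

Value at end of year 5: C₁ / (r − g) = €9,500.00 / (0.104 − 0.016) = €107,954.5455
Discount to today: PV = €107,954.5455 / (1 + 0.104)^5 = €107,954.5455 / 1.640006 = €65,825.71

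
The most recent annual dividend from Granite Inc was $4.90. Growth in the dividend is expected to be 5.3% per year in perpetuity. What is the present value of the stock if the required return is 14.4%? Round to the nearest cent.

D₁ = D₀ × (1 + g) = $4.90 × 1.053 = $5.1597
Growing perpetuity: P = D₁ / (r − g) = $5.1597 / (0.144 − 0.053) = $56.70

$56.70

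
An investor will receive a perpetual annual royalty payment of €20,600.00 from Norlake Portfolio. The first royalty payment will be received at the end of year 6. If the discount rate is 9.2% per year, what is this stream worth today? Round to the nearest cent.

€144200.31

Value at end of year 5: C / r = €20,600.00 / 0.092 = €223,913.0435
Discount to today: PV = €223,913.0435 / (1 + 0.092)^5 = €223,913.0435 / 1.552792 = €144,200.31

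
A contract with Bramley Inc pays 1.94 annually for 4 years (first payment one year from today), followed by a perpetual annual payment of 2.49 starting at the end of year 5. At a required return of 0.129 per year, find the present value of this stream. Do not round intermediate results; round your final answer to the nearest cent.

PV of 4-year annuity: 1.94 × [1 − (1+0.129)^−4] / 0.129 = 5.78248
Perpetuity value at year 4: 2.49 / 0.129 = 19.30233
PV of perpetuity: 19.30233 / (1+0.129)^4 = 11.88048
Total PV = 5.78248 + 11.88048 = 17.66296

17.66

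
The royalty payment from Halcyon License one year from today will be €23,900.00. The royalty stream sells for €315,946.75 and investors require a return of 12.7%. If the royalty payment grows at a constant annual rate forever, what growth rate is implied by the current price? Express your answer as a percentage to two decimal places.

P = D₁/(r−g) ⇒ g = r − D₁/P = 0.127 − €23,900.00/€315,946.75 = 0.051354

5.14%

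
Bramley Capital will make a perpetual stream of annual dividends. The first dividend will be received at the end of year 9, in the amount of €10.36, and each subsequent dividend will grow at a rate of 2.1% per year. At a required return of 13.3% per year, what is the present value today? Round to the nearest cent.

€34.06

Value at end of year 8: C₁ / (r − g) = €10.36 / (0.133 − 0.021) = €92.5000
Discount to today: PV = €92.5000 / (1 + 0.133)^8 = €92.5000 / 2.715434 = €34.06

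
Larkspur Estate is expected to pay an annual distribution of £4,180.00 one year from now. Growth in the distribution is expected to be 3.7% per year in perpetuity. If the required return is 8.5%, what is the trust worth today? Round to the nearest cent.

£87083.33

Growing perpetuity: P = D₁ / (r − g) = £4,180.0000 / (0.085 − 0.037) = £87,083.33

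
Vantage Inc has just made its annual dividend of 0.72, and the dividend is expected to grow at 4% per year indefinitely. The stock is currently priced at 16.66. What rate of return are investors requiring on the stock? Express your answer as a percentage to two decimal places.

8.49%

D₁ = 0.72 × 1.04 = 0.7488
P = D₁/(r − g) ⇒ r = D₁/P + g = 0.7488/16.66 + 0.04 = 0.044946 + 0.04 = 0.084946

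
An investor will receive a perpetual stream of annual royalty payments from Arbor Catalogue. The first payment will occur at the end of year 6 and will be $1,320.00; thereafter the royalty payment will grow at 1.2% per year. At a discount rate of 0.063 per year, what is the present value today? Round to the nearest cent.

Value at end of year 5: C₁ / (r − g) = $1,320.00 / (0.063 − 0.012) = $25,882.3529
Discount to today: PV = $25,882.3529 / (1 + 0.063)^5 = $25,882.3529 / 1.357270 = $19,069.42

$19069.42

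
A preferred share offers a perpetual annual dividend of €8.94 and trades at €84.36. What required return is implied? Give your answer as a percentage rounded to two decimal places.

P = C/r ⇒ r = C/P = €8.94/€84.36 = 0.105974

10.60%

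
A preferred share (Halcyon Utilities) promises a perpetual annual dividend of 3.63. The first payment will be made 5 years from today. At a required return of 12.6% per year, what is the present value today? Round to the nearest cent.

17.92

Value at end of year 4: C / r = 3.63 / 0.126 = 28.8095
Discount to today: PV = 28.8095 / (1 + 0.126)^4 = 28.8095 / 1.607510 = 17.92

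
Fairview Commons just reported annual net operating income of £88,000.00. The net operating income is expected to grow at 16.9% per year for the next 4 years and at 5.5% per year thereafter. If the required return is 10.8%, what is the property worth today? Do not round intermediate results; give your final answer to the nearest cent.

£2573681.51

D_1 = 102872.00000
D_2 = 120257.36800
D_3 = 140580.86319
D_4 = 164339.02907
Terminal value at year 4: TV = D_4×(1+g_2)/(r−g_2) = 173377.67567/0.053 = 3271276.89944
P_0 = D_1/(1+r)^1 + D_2/(1+r)^2 + D_3/(1+r)^3 + D_4/(1+r)^4 + TV/(1+r)^4
    = 92844.76534 + 97956.25513 + 103349.15365 + 109038.95363 + 2170492.37886 = 2573681.50662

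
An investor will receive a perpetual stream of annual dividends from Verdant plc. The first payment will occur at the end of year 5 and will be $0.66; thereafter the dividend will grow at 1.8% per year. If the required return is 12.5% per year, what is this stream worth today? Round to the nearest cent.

$3.85

Value at end of year 4: C₁ / (r − g) = $0.66 / (0.125 − 0.018) = $6.1682
Discount to today: PV = $6.1682 / (1 + 0.125)^4 = $6.1682 / 1.601807 = $3.85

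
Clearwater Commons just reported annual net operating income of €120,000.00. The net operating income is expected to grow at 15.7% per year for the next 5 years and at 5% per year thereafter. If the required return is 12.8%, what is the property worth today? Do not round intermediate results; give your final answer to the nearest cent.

€2481884.98

D_1 = 138840.00000
D_2 = 160637.88000
D_3 = 185858.02716
D_4 = 215037.73742
D_5 = 248798.66220
Terminal value at year 5: TV = D_5×(1+g_2)/(r−g_2) = 261238.59531/0.078 = 3349212.76038
P_0 = D_1/(1+r)^1 + D_2/(1+r)^2 + D_3/(1+r)^3 + D_4/(1+r)^4 + D_5/(1+r)^5 + TV/(1+r)^5
    = 123085.10638 + 126249.52844 + 129495.30533 + 132824.52860 + 136239.34361 + 1833991.16400 = 2481884.97637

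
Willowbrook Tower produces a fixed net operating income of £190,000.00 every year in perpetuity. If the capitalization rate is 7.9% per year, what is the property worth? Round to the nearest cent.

£2405063.29

Level perpetuity: PV = C / r = £190,000.00 / 0.079 = £2,405,063.29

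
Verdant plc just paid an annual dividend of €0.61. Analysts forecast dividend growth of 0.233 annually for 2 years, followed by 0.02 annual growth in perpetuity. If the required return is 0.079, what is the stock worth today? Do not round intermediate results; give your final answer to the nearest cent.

D_1 = 0.75213
D_2 = 0.92738
Terminal value at year 2: TV = D_2×(1+g_2)/(r−g_2) = 0.94592/0.059 = 16.03261
P_0 = D_1/(1+r)^1 + D_2/(1+r)^2 + TV/(1+r)^2
    = 0.69706 + 0.79655 + 13.77087 = 15.26448

€15.26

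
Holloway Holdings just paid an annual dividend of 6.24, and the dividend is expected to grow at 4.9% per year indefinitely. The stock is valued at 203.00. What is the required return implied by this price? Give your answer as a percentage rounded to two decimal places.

8.12%

D₁ = 6.24 × 1.049 = 6.5458
P = D₁/(r − g) ⇒ r = D₁/P + g = 6.5458/203.00 + 0.049 = 0.032245 + 0.049 = 0.081245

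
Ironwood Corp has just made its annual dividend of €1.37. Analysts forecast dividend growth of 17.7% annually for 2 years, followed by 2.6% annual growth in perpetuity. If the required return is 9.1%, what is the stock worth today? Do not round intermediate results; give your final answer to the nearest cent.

€28.24

D_1 = 1.61249
D_2 = 1.89790
Terminal value at year 2: TV = D_2×(1+g_2)/(r−g_2) = 1.94725/0.065 = 29.95763
P_0 = D_1/(1+r)^1 + D_2/(1+r)^2 + TV/(1+r)^2
    = 1.47799 + 1.59450 + 25.16854 = 28.24103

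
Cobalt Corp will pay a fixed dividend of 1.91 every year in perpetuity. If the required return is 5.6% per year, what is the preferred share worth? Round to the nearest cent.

34.11

Level perpetuity: PV = C / r = 1.91 / 0.056 = 34.11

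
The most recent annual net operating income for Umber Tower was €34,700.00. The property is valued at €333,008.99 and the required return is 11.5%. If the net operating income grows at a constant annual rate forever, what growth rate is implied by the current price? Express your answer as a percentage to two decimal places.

P = D₀(1+g)/(r−g) ⇒ P(r−g) = D₀(1+g) ⇒ g(P+D₀) = P·r − D₀
g = (P·r − D₀)/(P + D₀) = (€333,008.99×0.115 − €34,700.00) / (€333,008.99 + €34,700.00) = 0.009780

0.98%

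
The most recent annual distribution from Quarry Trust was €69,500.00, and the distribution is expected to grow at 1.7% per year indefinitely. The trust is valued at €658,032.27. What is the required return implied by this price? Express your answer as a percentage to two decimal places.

D₁ = €69,500.00 × 1.017 = €70,681.5000
P = D₁/(r − g) ⇒ r = D₁/P + g = €70,681.5000/€658,032.27 + 0.017 = 0.107413 + 0.017 = 0.124413

12.44%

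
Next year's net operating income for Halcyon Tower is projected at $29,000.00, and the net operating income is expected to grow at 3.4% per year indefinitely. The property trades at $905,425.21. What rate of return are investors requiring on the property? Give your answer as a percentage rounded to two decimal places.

6.60%

P = D₁/(r − g) ⇒ r = D₁/P + g = $29,000.0000/$905,425.21 + 0.034 = 0.032029 + 0.034 = 0.066029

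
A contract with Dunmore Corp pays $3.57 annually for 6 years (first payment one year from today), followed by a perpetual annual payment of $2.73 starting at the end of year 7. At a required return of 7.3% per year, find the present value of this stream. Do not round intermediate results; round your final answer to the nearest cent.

PV of 6-year annuity: $3.57 × [1 − (1+0.073)^−6] / 0.073 = 16.86009
Perpetuity value at year 6: $2.73 / 0.073 = 37.39726
PV of perpetuity: 37.39726 / (1+0.073)^6 = 24.50425
Total PV = 16.86009 + 24.50425 = 41.36434

$41.36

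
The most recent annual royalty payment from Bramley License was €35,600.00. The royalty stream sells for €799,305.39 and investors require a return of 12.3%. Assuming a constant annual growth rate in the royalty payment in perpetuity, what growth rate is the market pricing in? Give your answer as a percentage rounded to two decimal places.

7.51%

P = D₀(1+g)/(r−g) ⇒ P(r−g) = D₀(1+g) ⇒ g(P+D₀) = P·r − D₀
g = (P·r − D₀)/(P + D₀) = (€799,305.39×0.123 − €35,600.00) / (€799,305.39 + €35,600.00) = 0.075116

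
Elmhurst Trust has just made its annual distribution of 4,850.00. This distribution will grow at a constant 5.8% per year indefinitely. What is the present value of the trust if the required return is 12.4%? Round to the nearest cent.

D₁ = D₀ × (1 + g) = 4,850.00 × 1.058 = 5,131.3000
Growing perpetuity: P = D₁ / (r − g) = 5,131.3000 / (0.124 − 0.058) = 77,746.97

77746.97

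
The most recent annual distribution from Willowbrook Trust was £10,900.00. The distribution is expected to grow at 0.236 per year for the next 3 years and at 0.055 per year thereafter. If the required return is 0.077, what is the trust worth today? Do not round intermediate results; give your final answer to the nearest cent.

D_1 = 13472.40000
D_2 = 16651.88640
D_3 = 20581.73159
Terminal value at year 3: TV = D_3×(1+g_2)/(r−g_2) = 21713.72683/0.022 = 986987.58309
P_0 = D_1/(1+r)^1 + D_2/(1+r)^2 + D_3/(1+r)^3 + TV/(1+r)^3
    = 12509.19220 + 14355.95317 + 16475.35572 + 790068.19488 = 833408.69597

£833408.70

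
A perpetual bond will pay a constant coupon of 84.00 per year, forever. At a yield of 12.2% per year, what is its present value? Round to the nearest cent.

688.52

Level perpetuity: PV = C / r = 84.00 / 0.122 = 688.52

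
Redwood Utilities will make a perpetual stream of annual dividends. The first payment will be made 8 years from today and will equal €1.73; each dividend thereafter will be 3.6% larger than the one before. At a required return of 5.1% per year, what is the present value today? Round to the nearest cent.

€81.42

Value at end of year 7: C₁ / (r − g) = €1.73 / (0.051 − 0.036) = €115.3333
Discount to today: PV = €115.3333 / (1 + 0.051)^7 = €115.3333 / 1.416508 = €81.42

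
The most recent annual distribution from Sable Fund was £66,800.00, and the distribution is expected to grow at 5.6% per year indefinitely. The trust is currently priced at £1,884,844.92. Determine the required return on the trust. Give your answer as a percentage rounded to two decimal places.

D₁ = £66,800.00 × 1.056 = £70,540.8000
P = D₁/(r − g) ⇒ r = D₁/P + g = £70,540.8000/£1,884,844.92 + 0.056 = 0.037425 + 0.056 = 0.093425

9.34%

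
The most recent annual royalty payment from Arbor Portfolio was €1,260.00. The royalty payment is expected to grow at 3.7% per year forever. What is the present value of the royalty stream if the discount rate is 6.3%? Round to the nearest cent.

D₁ = D₀ × (1 + g) = €1,260.00 × 1.037 = €1,306.6200
Growing perpetuity: P = D₁ / (r − g) = €1,306.6200 / (0.063 − 0.037) = €50,254.62

€50254.62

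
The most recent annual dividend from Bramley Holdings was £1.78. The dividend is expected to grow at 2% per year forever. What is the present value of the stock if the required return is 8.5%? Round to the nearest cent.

D₁ = D₀ × (1 + g) = £1.78 × 1.02 = £1.8156
Growing perpetuity: P = D₁ / (r − g) = £1.8156 / (0.085 − 0.02) = £27.93

£27.93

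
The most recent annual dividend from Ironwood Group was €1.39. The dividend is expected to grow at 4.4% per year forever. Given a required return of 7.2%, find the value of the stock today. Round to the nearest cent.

€51.83

D₁ = D₀ × (1 + g) = €1.39 × 1.044 = €1.4512
Growing perpetuity: P = D₁ / (r − g) = €1.4512 / (0.072 − 0.044) = €51.83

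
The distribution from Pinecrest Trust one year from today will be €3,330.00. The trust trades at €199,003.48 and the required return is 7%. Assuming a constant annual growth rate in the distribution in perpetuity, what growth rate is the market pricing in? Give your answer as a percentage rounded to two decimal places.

5.33%

P = D₁/(r−g) ⇒ g = r − D₁/P = 0.07 − €3,330.00/€199,003.48 = 0.053267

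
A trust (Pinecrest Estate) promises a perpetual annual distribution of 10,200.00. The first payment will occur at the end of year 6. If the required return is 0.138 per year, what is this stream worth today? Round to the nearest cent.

38726.64

Value at end of year 5: C / r = 10,200.00 / 0.138 = 73,913.0435
Discount to today: PV = 73,913.0435 / (1 + 0.138)^5 = 73,913.0435 / 1.908584 = 38,726.64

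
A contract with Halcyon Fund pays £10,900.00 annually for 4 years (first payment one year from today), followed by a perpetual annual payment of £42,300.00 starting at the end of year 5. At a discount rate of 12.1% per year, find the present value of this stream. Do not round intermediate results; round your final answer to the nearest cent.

PV of 4-year annuity: £10,900.00 × [1 − (1+0.121)^−4] / 0.121 = 33037.50109
Perpetuity value at year 4: £42,300.00 / 0.121 = 349586.77686
PV of perpetuity: 349586.77686 / (1+0.121)^4 = 221377.02492
Total PV = 33037.50109 + 221377.02492 = 254414.52601

£254414.53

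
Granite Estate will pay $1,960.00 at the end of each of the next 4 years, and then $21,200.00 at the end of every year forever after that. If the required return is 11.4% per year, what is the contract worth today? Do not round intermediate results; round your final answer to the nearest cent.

PV of 4-year annuity: $1,960.00 × [1 − (1+0.114)^−4] / 0.114 = 6029.22335
Perpetuity value at year 4: $21,200.00 / 0.114 = 185964.91228
PV of perpetuity: 185964.91228 / (1+0.114)^4 = 120750.86381
Total PV = 6029.22335 + 120750.86381 = 126780.08716

$126780.09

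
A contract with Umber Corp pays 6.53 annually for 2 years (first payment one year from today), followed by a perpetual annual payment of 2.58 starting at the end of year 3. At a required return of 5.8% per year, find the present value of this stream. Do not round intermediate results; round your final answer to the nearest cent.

51.75

PV of 2-year annuity: 6.53 × [1 − (1+0.058)^−2] / 0.058 = 12.00569
Perpetuity value at year 2: 2.58 / 0.058 = 44.48276
PV of perpetuity: 44.48276 / (1+0.058)^2 = 39.73932
Total PV = 12.00569 + 39.73932 = 51.74501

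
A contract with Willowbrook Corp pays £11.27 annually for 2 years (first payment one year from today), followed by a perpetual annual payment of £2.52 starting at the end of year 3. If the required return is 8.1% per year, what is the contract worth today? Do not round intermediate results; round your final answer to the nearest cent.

PV of 2-year annuity: £11.27 × [1 − (1+0.081)^−2] / 0.081 = 20.06987
Perpetuity value at year 2: £2.52 / 0.081 = 31.11111
PV of perpetuity: 31.11111 / (1+0.081)^2 = 26.62344
Total PV = 20.06987 + 26.62344 = 46.69331

£46.69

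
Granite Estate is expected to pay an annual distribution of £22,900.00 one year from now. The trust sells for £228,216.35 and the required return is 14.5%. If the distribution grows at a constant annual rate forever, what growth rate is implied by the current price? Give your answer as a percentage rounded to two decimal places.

4.47%

P = D₁/(r−g) ⇒ g = r − D₁/P = 0.145 − £22,900.00/£228,216.35 = 0.044657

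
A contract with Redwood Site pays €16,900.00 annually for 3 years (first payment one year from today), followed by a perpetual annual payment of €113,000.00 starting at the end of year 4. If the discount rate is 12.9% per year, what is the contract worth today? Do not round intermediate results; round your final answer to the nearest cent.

PV of 3-year annuity: €16,900.00 × [1 − (1+0.129)^−3] / 0.129 = 39971.33241
Perpetuity value at year 3: €113,000.00 / 0.129 = 875968.99225
PV of perpetuity: 875968.99225 / (1+0.129)^3 = 608705.05365
Total PV = 39971.33241 + 608705.05365 = 648676.38606

€648676.39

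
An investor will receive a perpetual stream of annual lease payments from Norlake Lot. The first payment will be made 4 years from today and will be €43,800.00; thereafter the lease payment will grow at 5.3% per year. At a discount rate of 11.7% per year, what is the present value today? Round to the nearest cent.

Value at end of year 3: C₁ / (r − g) = €43,800.00 / (0.117 − 0.053) = €684,375.0000
Discount to today: PV = €684,375.0000 / (1 + 0.117)^3 = €684,375.0000 / 1.393669 = €491,060.07

€491060.07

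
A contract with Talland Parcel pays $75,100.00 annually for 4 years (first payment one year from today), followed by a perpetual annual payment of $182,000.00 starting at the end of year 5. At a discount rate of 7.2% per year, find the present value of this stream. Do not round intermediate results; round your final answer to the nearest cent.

PV of 4-year annuity: $75,100.00 × [1 − (1+0.072)^−4] / 0.072 = 253235.24220
Perpetuity value at year 4: $182,000.00 / 0.072 = 2527777.77778
PV of perpetuity: 2527777.77778 / (1+0.072)^4 = 1914078.52238
Total PV = 253235.24220 + 1914078.52238 = 2167313.76458

$2167313.76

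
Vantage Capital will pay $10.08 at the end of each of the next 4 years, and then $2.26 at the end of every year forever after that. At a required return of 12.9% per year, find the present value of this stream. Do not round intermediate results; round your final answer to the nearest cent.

$40.83

PV of 4-year annuity: $10.08 × [1 − (1+0.129)^−4] / 0.129 = 30.04507
Perpetuity value at year 4: $2.26 / 0.129 = 17.51938
PV of perpetuity: 17.51938 / (1+0.129)^4 = 10.78308
Total PV = 30.04507 + 10.78308 = 40.82816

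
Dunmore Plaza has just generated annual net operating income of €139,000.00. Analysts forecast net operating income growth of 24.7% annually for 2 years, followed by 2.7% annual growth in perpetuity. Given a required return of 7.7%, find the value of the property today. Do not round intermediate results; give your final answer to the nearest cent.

D_1 = 173333.00000
D_2 = 216146.25100
Terminal value at year 2: TV = D_2×(1+g_2)/(r−g_2) = 221982.19978/0.05 = 4439643.99554
P_0 = D_1/(1+r)^1 + D_2/(1+r)^2 + TV/(1+r)^2
    = 160940.57567 + 186344.38056 + 3827513.57673 = 4174798.53296

€4174798.53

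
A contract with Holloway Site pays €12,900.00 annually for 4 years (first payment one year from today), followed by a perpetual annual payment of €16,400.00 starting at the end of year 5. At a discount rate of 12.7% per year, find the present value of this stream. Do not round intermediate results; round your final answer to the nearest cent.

€118657.98

PV of 4-year annuity: €12,900.00 × [1 − (1+0.127)^−4] / 0.127 = 38611.09095
Perpetuity value at year 4: €16,400.00 / 0.127 = 129133.85827
PV of perpetuity: 129133.85827 / (1+0.127)^4 = 80046.88993
Total PV = 38611.09095 + 80046.88993 = 118657.98088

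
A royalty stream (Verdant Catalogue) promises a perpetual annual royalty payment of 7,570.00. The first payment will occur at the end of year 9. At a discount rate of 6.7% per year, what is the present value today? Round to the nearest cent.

67252.08

Value at end of year 8: C / r = 7,570.00 / 0.067 = 112,985.0746
Discount to today: PV = 112,985.0746 / (1 + 0.067)^8 = 112,985.0746 / 1.680023 = 67,252.08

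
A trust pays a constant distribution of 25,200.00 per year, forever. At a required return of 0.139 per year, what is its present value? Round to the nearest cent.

Level perpetuity: PV = C / r = 25,200.00 / 0.139 = 181,294.96

181294.96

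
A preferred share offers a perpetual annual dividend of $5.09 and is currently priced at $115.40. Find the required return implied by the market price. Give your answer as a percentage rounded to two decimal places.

4.41%

P = C/r ⇒ r = C/P = $5.09/$115.40 = 0.044107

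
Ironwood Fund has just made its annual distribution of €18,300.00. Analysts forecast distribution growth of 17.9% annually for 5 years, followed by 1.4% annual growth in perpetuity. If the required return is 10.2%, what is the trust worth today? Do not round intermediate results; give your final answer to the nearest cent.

€408138.13

D_1 = 21575.70000
D_2 = 25437.75030
D_3 = 29991.10760
D_4 = 35359.51586
D_5 = 41688.86920
Terminal value at year 5: TV = D_5×(1+g_2)/(r−g_2) = 42272.51337/0.088 = 480369.47015
P_0 = D_1/(1+r)^1 + D_2/(1+r)^2 + D_3/(1+r)^3 + D_4/(1+r)^4 + D_5/(1+r)^5 + TV/(1+r)^5
    = 19578.67514 + 20946.69509 + 22410.30264 + 23976.17678 + 25651.46318 + 295574.81435 = 408138.12717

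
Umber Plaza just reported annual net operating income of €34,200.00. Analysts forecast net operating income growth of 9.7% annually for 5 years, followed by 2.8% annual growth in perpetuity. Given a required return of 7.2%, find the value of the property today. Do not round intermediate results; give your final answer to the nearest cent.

D_1 = 37517.40000
D_2 = 41156.58780
D_3 = 45148.77682
D_4 = 49528.20817
D_5 = 54332.44436
Terminal value at year 5: TV = D_5×(1+g_2)/(r−g_2) = 55853.75280/0.044 = 1269403.47278
P_0 = D_1/(1+r)^1 + D_2/(1+r)^2 + D_3/(1+r)^3 + D_4/(1+r)^4 + D_5/(1+r)^5 + TV/(1+r)^5
    = 34997.57463 + 35813.74941 + 36648.95812 + 37503.64464 + 38378.26322 + 896655.78610 = 1079997.97610

€1079997.98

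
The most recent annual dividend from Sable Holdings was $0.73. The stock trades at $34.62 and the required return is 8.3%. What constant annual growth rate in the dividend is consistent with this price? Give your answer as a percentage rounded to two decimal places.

6.06%

P = D₀(1+g)/(r−g) ⇒ P(r−g) = D₀(1+g) ⇒ g(P+D₀) = P·r − D₀
g = (P·r − D₀)/(P + D₀) = ($34.62×0.083 − $0.73) / ($34.62 + $0.73) = 0.060635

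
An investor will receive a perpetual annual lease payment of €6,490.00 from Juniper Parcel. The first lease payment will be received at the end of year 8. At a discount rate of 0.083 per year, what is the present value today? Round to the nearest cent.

Value at end of year 7: C / r = €6,490.00 / 0.083 = €78,192.7711
Discount to today: PV = €78,192.7711 / (1 + 0.083)^7 = €78,192.7711 / 1.747428 = €44,747.36

€44747.36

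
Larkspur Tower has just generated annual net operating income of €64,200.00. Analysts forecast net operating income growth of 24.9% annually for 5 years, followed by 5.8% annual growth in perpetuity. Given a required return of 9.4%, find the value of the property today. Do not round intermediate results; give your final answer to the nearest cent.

D_1 = 80185.80000
D_2 = 100152.06420
D_3 = 125089.92819
D_4 = 156237.32030
D_5 = 195140.41306
Terminal value at year 5: TV = D_5×(1+g_2)/(r−g_2) = 206458.55702/0.036 = 5734959.91715
P_0 = D_1/(1+r)^1 + D_2/(1+r)^2 + D_3/(1+r)^3 + D_4/(1+r)^4 + D_5/(1+r)^5 + TV/(1+r)^5
    = 73295.97806 + 83680.69159 + 95536.73108 + 109072.55678 + 124526.16400 + 3659685.59747 = 4145797.71898

€4145797.72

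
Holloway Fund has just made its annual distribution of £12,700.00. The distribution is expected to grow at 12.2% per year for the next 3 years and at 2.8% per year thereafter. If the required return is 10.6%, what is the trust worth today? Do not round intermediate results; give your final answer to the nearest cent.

£213962.31

D_1 = 14249.40000
D_2 = 15987.82680
D_3 = 17938.34167
Terminal value at year 3: TV = D_3×(1+g_2)/(r−g_2) = 18440.61524/0.078 = 236418.14406
P_0 = D_1/(1+r)^1 + D_2/(1+r)^2 + D_3/(1+r)^3 + TV/(1+r)^3
    = 12883.72514 + 13070.10814 + 13259.18746 + 174749.29116 = 213962.31190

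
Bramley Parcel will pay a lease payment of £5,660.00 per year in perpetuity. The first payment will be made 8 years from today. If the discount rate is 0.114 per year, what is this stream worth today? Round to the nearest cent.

£23319.29

Value at end of year 7: C / r = £5,660.00 / 0.114 = £49,649.1228
Discount to today: PV = £49,649.1228 / (1 + 0.114)^7 = £49,649.1228 / 2.129101 = £23,319.29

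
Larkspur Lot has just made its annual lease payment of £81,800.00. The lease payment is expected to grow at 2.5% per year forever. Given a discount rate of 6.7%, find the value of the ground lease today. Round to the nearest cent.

D₁ = D₀ × (1 + g) = £81,800.00 × 1.025 = £83,845.0000
Growing perpetuity: P = D₁ / (r − g) = £83,845.0000 / (0.067 − 0.025) = £1,996,309.52

£1996309.52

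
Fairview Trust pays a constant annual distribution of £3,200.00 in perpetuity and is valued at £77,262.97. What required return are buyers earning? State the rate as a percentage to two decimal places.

4.14%

P = C/r ⇒ r = C/P = £3,200.00/£77,262.97 = 0.041417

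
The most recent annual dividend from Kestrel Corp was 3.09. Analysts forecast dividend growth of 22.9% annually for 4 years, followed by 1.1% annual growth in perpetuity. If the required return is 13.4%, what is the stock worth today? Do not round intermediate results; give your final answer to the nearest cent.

D_1 = 3.79761
D_2 = 4.66726
D_3 = 5.73607
D_4 = 7.04962
Terminal value at year 4: TV = D_4×(1+g_2)/(r−g_2) = 7.12717/0.123 = 57.94448
P_0 = D_1/(1+r)^1 + D_2/(1+r)^2 + D_3/(1+r)^3 + D_4/(1+r)^4 + TV/(1+r)^4
    = 3.34886 + 3.62941 + 3.93346 + 4.26298 + 35.03966 = 50.21438

50.21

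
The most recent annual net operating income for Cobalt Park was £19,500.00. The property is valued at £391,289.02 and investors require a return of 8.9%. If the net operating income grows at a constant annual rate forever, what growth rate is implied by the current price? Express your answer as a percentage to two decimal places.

P = D₀(1+g)/(r−g) ⇒ P(r−g) = D₀(1+g) ⇒ g(P+D₀) = P·r − D₀
g = (P·r − D₀)/(P + D₀) = (£391,289.02×0.089 − £19,500.00) / (£391,289.02 + £19,500.00) = 0.037306

3.73%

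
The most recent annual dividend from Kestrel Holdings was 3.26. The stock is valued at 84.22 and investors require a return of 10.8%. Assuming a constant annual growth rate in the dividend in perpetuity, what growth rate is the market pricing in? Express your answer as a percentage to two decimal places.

P = D₀(1+g)/(r−g) ⇒ P(r−g) = D₀(1+g) ⇒ g(P+D₀) = P·r − D₀
g = (P·r − D₀)/(P + D₀) = (84.22×0.108 − 3.26) / (84.22 + 3.26) = 0.066710

6.67%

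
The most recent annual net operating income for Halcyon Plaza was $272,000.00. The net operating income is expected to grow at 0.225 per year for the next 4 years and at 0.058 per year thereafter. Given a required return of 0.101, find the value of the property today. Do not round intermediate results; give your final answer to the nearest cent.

$11686902.95

D_1 = 333200.00000
D_2 = 408170.00000
D_3 = 500008.25000
D_4 = 612510.10625
Terminal value at year 4: TV = D_4×(1+g_2)/(r−g_2) = 648035.69241/0.043 = 15070597.49797
P_0 = D_1/(1+r)^1 + D_2/(1+r)^2 + D_3/(1+r)^3 + D_4/(1+r)^4 + TV/(1+r)^4
    = 302633.96912 + 336718.08553 + 374640.92169 + 416834.81296 + 10256075.16532 = 11686902.95461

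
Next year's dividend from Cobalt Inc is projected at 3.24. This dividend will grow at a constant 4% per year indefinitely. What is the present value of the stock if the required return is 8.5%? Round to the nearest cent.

72.00

Growing perpetuity: P = D₁ / (r − g) = 3.2400 / (0.085 − 0.04) = 72.00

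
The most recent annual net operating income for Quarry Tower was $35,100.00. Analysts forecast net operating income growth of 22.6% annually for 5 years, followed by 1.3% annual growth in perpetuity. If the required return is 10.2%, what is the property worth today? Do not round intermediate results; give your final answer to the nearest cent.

D_1 = 43032.60000
D_2 = 52757.96760
D_3 = 64681.26828
D_4 = 79299.23491
D_5 = 97220.86200
Terminal value at year 5: TV = D_5×(1+g_2)/(r−g_2) = 98484.73320/0.089 = 1106570.03600
P_0 = D_1/(1+r)^1 + D_2/(1+r)^2 + D_3/(1+r)^3 + D_4/(1+r)^4 + D_5/(1+r)^5 + TV/(1+r)^5
    = 39049.54628 + 43443.50611 + 48331.88611 + 53770.31976 + 59820.70057 + 680880.55814 = 925296.51698

$925296.52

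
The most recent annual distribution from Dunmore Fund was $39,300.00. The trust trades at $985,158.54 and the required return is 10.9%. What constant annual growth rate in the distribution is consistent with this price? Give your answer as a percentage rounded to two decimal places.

P = D₀(1+g)/(r−g) ⇒ P(r−g) = D₀(1+g) ⇒ g(P+D₀) = P·r − D₀
g = (P·r − D₀)/(P + D₀) = ($985,158.54×0.109 − $39,300.00) / ($985,158.54 + $39,300.00) = 0.066457

6.65%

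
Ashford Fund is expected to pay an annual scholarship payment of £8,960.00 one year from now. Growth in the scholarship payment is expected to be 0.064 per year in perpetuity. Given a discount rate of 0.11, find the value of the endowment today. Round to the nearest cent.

£194782.61

Growing perpetuity: P = D₁ / (r − g) = £8,960.0000 / (0.11 − 0.064) = £194,782.61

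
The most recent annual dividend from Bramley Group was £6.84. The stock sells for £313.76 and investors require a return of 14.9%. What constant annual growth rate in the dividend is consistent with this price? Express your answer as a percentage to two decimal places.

P = D₀(1+g)/(r−g) ⇒ P(r−g) = D₀(1+g) ⇒ g(P+D₀) = P·r − D₀
g = (P·r − D₀)/(P + D₀) = (£313.76×0.149 − £6.84) / (£313.76 + £6.84) = 0.124486

12.45%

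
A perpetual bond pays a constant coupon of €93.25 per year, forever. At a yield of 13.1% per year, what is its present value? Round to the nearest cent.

Level perpetuity: PV = C / r = €93.25 / 0.131 = €711.83

€711.83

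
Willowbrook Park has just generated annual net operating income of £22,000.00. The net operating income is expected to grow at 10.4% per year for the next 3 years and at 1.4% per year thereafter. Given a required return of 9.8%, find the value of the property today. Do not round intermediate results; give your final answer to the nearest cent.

D_1 = 24288.00000
D_2 = 26813.95200
D_3 = 29602.60301
Terminal value at year 3: TV = D_3×(1+g_2)/(r−g_2) = 30017.03945/0.084 = 357345.70774
P_0 = D_1/(1+r)^1 + D_2/(1+r)^2 + D_3/(1+r)^3 + TV/(1+r)^3
    = 22120.21858 + 22241.09409 + 22362.63012 + 269948.89221 = 336672.83500

£336672.84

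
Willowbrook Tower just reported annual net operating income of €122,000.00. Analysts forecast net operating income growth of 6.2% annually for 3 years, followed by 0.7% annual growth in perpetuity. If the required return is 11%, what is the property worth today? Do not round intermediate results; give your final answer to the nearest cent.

D_1 = 129564.00000
D_2 = 137596.96800
D_3 = 146127.98002
Terminal value at year 3: TV = D_3×(1+g_2)/(r−g_2) = 147150.87588/0.103 = 1428649.28035
P_0 = D_1/(1+r)^1 + D_2/(1+r)^2 + D_3/(1+r)^3 + TV/(1+r)^3
    = 116724.32432 + 111676.78598 + 106847.51955 + 1044616.04069 = 1379864.67055

€1379864.67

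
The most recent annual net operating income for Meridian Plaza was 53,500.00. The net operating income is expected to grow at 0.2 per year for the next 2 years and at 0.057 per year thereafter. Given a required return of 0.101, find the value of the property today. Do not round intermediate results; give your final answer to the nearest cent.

D_1 = 64200.00000
D_2 = 77040.00000
Terminal value at year 2: TV = D_2×(1+g_2)/(r−g_2) = 81431.28000/0.044 = 1850710.90909
P_0 = D_1/(1+r)^1 + D_2/(1+r)^2 + TV/(1+r)^2
    = 58310.62670 + 63553.81657 + 1526736.00260 = 1648600.44588

1648600.45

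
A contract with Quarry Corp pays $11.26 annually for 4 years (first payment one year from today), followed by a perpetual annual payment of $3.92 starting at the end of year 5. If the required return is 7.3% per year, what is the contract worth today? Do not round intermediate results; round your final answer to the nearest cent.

$78.39

PV of 4-year annuity: $11.26 × [1 − (1+0.073)^−4] / 0.073 = 37.88311
Perpetuity value at year 4: $3.92 / 0.073 = 53.69863
PV of perpetuity: 53.69863 / (1+0.073)^4 = 40.51019
Total PV = 37.88311 + 40.51019 = 78.39330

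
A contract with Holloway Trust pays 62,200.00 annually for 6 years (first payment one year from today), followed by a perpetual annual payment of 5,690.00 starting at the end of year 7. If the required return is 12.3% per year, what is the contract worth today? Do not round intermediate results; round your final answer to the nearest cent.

PV of 6-year annuity: 62,200.00 × [1 − (1+0.123)^−6] / 0.123 = 253571.38361
Perpetuity value at year 6: 5,690.00 / 0.123 = 46260.16260
PV of perpetuity: 46260.16260 / (1+0.123)^6 = 23063.68072
Total PV = 253571.38361 + 23063.68072 = 276635.06434

276635.06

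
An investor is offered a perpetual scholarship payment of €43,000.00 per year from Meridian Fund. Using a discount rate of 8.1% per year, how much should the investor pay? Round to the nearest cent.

Level perpetuity: PV = C / r = €43,000.00 / 0.081 = €530,864.20

€530864.20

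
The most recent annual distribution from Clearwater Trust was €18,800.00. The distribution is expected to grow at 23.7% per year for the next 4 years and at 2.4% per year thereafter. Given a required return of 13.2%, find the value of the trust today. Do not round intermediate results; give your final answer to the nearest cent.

D_1 = 23255.60000
D_2 = 28767.17720
D_3 = 35584.99820
D_4 = 44018.64277
Terminal value at year 4: TV = D_4×(1+g_2)/(r−g_2) = 45075.09020/0.108 = 417361.94625
P_0 = D_1/(1+r)^1 + D_2/(1+r)^2 + D_3/(1+r)^3 + D_4/(1+r)^4 + TV/(1+r)^4
    = 20543.81625 + 22449.38225 + 24531.70127 + 26807.16827 + 254171.66948 = 348503.73753

€348503.74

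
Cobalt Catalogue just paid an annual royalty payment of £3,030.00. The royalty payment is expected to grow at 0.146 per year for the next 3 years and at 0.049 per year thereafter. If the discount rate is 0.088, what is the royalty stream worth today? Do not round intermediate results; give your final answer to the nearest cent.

D_1 = 3472.38000
D_2 = 3979.34748
D_3 = 4560.33221
Terminal value at year 3: TV = D_3×(1+g_2)/(r−g_2) = 4783.78849/0.039 = 122661.24335
P_0 = D_1/(1+r)^1 + D_2/(1+r)^2 + D_3/(1+r)^3 + TV/(1+r)^3
    = 3191.52574 + 3361.66222 + 3540.86848 + 95240.28284 = 105334.33927

£105334.34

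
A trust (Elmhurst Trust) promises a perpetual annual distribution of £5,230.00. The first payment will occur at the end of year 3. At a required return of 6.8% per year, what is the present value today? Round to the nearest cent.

£67429.55

Value at end of year 2: C / r = £5,230.00 / 0.068 = £76,911.7647
Discount to today: PV = £76,911.7647 / (1 + 0.068)^2 = £76,911.7647 / 1.140624 = £67,429.55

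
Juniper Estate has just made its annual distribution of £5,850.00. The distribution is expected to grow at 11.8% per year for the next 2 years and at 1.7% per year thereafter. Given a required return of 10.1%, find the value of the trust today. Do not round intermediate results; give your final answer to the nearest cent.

£85003.25

D_1 = 6540.30000
D_2 = 7312.05540
Terminal value at year 2: TV = D_2×(1+g_2)/(r−g_2) = 7436.36034/0.084 = 88528.09931
P_0 = D_1/(1+r)^1 + D_2/(1+r)^2 + TV/(1+r)^2
    = 5940.32698 + 6032.04865 + 73030.87467 = 85003.25029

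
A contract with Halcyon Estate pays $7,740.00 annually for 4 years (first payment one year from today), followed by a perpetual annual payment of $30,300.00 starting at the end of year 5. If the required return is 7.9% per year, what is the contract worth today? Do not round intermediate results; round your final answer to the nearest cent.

PV of 4-year annuity: $7,740.00 × [1 − (1+0.079)^−4] / 0.079 = 25693.02808
Perpetuity value at year 4: $30,300.00 / 0.079 = 383544.30380
PV of perpetuity: 383544.30380 / (1+0.079)^4 = 282963.06986
Total PV = 25693.02808 + 282963.06986 = 308656.09793

$308656.10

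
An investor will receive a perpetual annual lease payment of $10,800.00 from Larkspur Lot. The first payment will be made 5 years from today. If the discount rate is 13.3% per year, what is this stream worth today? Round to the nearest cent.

Value at end of year 4: C / r = $10,800.00 / 0.133 = $81,203.0075
Discount to today: PV = $81,203.0075 / (1 + 0.133)^4 = $81,203.0075 / 1.647857 = $49,277.93

$49277.93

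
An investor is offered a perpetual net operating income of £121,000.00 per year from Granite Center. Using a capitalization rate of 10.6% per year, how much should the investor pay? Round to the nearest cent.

£1141509.43

Level perpetuity: PV = C / r = £121,000.00 / 0.106 = £1,141,509.43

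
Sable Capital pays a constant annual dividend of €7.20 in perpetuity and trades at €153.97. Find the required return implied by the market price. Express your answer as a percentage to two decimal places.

P = C/r ⇒ r = C/P = €7.20/€153.97 = 0.046762

4.68%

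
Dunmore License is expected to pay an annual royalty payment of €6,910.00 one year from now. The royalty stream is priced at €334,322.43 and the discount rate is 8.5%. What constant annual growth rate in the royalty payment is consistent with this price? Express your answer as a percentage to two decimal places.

P = D₁/(r−g) ⇒ g = r − D₁/P = 0.085 − €6,910.00/€334,322.43 = 0.064331

6.43%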